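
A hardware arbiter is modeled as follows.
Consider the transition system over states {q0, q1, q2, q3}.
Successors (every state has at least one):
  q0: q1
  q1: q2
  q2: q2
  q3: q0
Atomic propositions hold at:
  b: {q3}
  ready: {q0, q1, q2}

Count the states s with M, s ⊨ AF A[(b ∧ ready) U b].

1

Sat(b ∧ ready) = ∅
A[(b ∧ ready) U b]: least fixpoint, start Z0 = Sat(b) = {q3}, add states in Sat(b ∧ ready) with every successor in Z. Already a fixed point.
Sat(A[(b ∧ ready) U b]) = {q3}
AF A[(b ∧ ready) U b]: least fixpoint, start Z0 = {q3}, add states with every successor in Z. Already a fixed point.
Sat(AF A[(b ∧ ready) U b]) = {q3}
|Sat(AF A[(b ∧ ready) U b])| = |{q3}| = 1.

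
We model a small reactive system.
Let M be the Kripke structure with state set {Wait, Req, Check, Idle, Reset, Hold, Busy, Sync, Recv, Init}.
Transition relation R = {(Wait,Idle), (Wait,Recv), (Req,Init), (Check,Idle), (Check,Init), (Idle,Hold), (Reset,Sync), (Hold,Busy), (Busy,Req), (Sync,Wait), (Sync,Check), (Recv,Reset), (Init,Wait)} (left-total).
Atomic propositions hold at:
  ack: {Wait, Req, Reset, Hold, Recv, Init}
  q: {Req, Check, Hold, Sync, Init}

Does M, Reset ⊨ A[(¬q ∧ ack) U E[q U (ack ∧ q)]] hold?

Sat(¬q) = {Wait, Idle, Reset, Busy, Recv}
Sat(¬q ∧ ack) = {Wait, Reset, Recv}
Sat(ack ∧ q) = {Req, Hold, Init}
E[q U (ack ∧ q)]: least fixpoint, start Z0 = Sat((ack ∧ q)) = {Req, Hold, Init}, add states in Sat(q) with some successor in Z. Z1 = {Req, Check, Hold, Init}; Z2 = {Req, Check, Hold, Sync, Init}; fixed.
Sat(E[q U (ack ∧ q)]) = {Req, Check, Hold, Sync, Init}
A[(¬q ∧ ack) U E[q U (ack ∧ q)]]: least fixpoint, start Z0 = Sat(E[q U (ack ∧ q)]) = {Req, Check, Hold, Sync, Init}, add states in Sat(¬q ∧ ack) with every successor in Z. Z1 = {Req, Check, Reset, Hold, Sync, Init}; Z2 = {Req, Check, Reset, Hold, Sync, Recv, Init}; fixed.
Sat(A[(¬q ∧ ack) U E[q U (ack ∧ q)]]) = {Req, Check, Reset, Hold, Sync, Recv, Init}
Reset ∈ Sat(A[(¬q ∧ ack) U E[q U (ack ∧ q)]]) = {Req, Check, Reset, Hold, Sync, Recv, Init}, so the formula holds at Reset.

Yes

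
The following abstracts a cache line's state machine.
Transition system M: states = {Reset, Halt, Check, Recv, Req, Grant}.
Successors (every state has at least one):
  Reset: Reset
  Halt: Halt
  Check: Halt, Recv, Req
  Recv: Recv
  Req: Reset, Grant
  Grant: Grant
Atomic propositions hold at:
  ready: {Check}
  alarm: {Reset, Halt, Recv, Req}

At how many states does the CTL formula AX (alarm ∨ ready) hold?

Sat(alarm ∨ ready) = {Reset, Halt, Check, Recv, Req}
Sat(AX (alarm ∨ ready)) = {s : every successor in {Reset, Halt, Check, Recv, Req}} = {Reset, Halt, Check, Recv}
|Sat(AX (alarm ∨ ready))| = |{Reset, Halt, Check, Recv}| = 4.

4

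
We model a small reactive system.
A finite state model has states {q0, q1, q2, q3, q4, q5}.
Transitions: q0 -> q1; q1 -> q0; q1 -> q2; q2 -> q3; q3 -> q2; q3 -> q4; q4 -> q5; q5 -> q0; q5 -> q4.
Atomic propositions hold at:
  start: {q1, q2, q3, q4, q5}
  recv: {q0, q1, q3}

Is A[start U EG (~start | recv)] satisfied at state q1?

Yes

Sat(~start) = {q0}
Sat(~start | recv) = {q0, q1, q3}
EG (~start | recv): greatest fixpoint, start Z0 = {q0, q1, q3}, keep only states in Sat with some successor in Z. Z1 = {q0, q1}; fixed.
Sat(EG (~start | recv)) = {q0, q1}
A[start U EG (~start | recv)]: least fixpoint, start Z0 = Sat(EG (~start | recv)) = {q0, q1}, add states in Sat(start) with every successor in Z. Already a fixed point.
Sat(A[start U EG (~start | recv)]) = {q0, q1}
q1 ∈ Sat(A[start U EG (~start | recv)]) = {q0, q1}, so the formula holds at q1.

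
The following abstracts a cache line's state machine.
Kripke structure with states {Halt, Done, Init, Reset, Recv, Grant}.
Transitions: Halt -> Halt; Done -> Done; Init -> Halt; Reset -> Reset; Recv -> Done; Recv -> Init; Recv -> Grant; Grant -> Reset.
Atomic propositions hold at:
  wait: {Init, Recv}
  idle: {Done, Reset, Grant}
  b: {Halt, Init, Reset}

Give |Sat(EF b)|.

5

EF b: least fixpoint, start Z0 = {Halt, Init, Reset}, add states with some successor in Z. Z1 = {Halt, Init, Reset, Recv, Grant}; fixed.
Sat(EF b) = {Halt, Init, Reset, Recv, Grant}
|Sat(EF b)| = |{Halt, Init, Reset, Recv, Grant}| = 5.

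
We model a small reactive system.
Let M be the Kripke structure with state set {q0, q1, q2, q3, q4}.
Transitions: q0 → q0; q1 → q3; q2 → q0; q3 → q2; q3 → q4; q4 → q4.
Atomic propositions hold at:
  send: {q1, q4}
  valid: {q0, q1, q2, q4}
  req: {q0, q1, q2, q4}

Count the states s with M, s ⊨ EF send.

EF send: least fixpoint, start Z0 = {q1, q4}, add states with some successor in Z. Z1 = {q1, q3, q4}; fixed.
Sat(EF send) = {q1, q3, q4}
|Sat(EF send)| = |{q1, q3, q4}| = 3.

3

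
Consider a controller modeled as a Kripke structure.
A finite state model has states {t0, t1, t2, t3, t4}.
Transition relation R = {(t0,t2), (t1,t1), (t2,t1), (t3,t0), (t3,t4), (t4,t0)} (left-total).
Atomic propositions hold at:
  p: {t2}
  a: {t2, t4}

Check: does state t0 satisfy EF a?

Yes

EF a: least fixpoint, start Z0 = {t2, t4}, add states with some successor in Z. Z1 = {t0, t2, t3, t4}; fixed.
Sat(EF a) = {t0, t2, t3, t4}
t0 ∈ Sat(EF a) = {t0, t2, t3, t4}, so the formula holds at t0.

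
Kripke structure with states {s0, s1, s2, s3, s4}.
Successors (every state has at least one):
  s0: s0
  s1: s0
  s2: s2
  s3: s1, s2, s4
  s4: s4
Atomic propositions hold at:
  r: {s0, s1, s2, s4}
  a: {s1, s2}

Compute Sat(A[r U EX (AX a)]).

Sat(AX a) = {s : every successor in {s1, s2}} = {s2}
Sat(EX (AX a)) = {s : some successor in {s2}} = {s2, s3}
A[r U EX (AX a)]: least fixpoint, start Z0 = Sat(EX (AX a)) = {s2, s3}, add states in Sat(r) with every successor in Z. Already a fixed point.
Sat(A[r U EX (AX a)]) = {s2, s3}

{s2, s3}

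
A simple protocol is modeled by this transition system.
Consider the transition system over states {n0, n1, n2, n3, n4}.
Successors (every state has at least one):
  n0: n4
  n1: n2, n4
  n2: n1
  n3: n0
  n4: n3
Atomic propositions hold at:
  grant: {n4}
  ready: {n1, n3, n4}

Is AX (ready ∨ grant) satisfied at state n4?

Yes

Sat(ready ∨ grant) = {n1, n3, n4}
Sat(AX (ready ∨ grant)) = {s : every successor in {n1, n3, n4}} = {n0, n2, n4}
n4 ∈ Sat(AX (ready ∨ grant)) = {n0, n2, n4}, so the formula holds at n4.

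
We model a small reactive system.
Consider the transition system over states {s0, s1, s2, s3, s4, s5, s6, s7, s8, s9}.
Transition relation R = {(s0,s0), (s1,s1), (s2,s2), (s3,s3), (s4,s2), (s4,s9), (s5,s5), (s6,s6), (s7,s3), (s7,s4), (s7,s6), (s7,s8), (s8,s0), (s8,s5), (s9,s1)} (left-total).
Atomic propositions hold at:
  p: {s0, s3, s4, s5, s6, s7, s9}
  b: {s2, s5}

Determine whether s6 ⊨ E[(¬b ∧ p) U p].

Yes

Sat(¬b) = {s0, s1, s3, s4, s6, s7, s8, s9}
Sat(¬b ∧ p) = {s0, s3, s4, s6, s7, s9}
E[(¬b ∧ p) U p]: least fixpoint, start Z0 = Sat(p) = {s0, s3, s4, s5, s6, s7, s9}, add states in Sat(¬b ∧ p) with some successor in Z. Already a fixed point.
Sat(E[(¬b ∧ p) U p]) = {s0, s3, s4, s5, s6, s7, s9}
s6 ∈ Sat(E[(¬b ∧ p) U p]) = {s0, s3, s4, s5, s6, s7, s9}, so the formula holds at s6.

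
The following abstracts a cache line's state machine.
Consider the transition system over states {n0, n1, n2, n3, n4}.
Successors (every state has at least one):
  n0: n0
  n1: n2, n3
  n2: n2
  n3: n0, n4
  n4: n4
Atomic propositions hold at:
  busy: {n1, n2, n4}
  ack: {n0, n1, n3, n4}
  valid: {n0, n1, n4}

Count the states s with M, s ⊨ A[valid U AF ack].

4

AF ack: least fixpoint, start Z0 = {n0, n1, n3, n4}, add states with every successor in Z. Already a fixed point.
Sat(AF ack) = {n0, n1, n3, n4}
A[valid U AF ack]: least fixpoint, start Z0 = Sat(AF ack) = {n0, n1, n3, n4}, add states in Sat(valid) with every successor in Z. Already a fixed point.
Sat(A[valid U AF ack]) = {n0, n1, n3, n4}
|Sat(A[valid U AF ack])| = |{n0, n1, n3, n4}| = 4.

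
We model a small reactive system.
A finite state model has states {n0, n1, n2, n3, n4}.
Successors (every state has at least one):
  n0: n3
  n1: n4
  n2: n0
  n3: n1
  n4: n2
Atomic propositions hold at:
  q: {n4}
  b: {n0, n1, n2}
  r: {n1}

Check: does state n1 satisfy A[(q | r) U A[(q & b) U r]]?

Yes

Sat(q | r) = {n1, n4}
Sat(q & b) = ∅
A[(q & b) U r]: least fixpoint, start Z0 = Sat(r) = {n1}, add states in Sat(q & b) with every successor in Z. Already a fixed point.
Sat(A[(q & b) U r]) = {n1}
A[(q | r) U A[(q & b) U r]]: least fixpoint, start Z0 = Sat(A[(q & b) U r]) = {n1}, add states in Sat(q | r) with every successor in Z. Already a fixed point.
Sat(A[(q | r) U A[(q & b) U r]]) = {n1}
n1 ∈ Sat(A[(q | r) U A[(q & b) U r]]) = {n1}, so the formula holds at n1.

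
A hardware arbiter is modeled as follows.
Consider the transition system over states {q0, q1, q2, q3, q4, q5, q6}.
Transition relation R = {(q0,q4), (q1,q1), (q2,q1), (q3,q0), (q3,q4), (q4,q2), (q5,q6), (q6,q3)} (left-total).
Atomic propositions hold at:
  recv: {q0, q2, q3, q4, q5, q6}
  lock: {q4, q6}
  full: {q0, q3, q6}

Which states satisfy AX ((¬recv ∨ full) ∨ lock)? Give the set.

{q0, q1, q2, q3, q5, q6}

Sat(¬recv) = {q1}
Sat(¬recv ∨ full) = {q0, q1, q3, q6}
Sat((¬recv ∨ full) ∨ lock) = {q0, q1, q3, q4, q6}
Sat(AX ((¬recv ∨ full) ∨ lock)) = {s : every successor in {q0, q1, q3, q4, q6}} = {q0, q1, q2, q3, q5, q6}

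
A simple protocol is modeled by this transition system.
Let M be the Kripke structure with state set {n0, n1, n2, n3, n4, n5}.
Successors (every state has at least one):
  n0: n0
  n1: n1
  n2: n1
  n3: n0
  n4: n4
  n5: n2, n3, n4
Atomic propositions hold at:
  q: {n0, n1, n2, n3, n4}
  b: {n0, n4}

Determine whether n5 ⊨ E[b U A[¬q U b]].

No

Sat(¬q) = {n5}
A[¬q U b]: least fixpoint, start Z0 = Sat(b) = {n0, n4}, add states in Sat(¬q) with every successor in Z. Already a fixed point.
Sat(A[¬q U b]) = {n0, n4}
E[b U A[¬q U b]]: least fixpoint, start Z0 = Sat(A[¬q U b]) = {n0, n4}, add states in Sat(b) with some successor in Z. Already a fixed point.
Sat(E[b U A[¬q U b]]) = {n0, n4}
n5 ∉ Sat(E[b U A[¬q U b]]) = {n0, n4}, so the formula does not hold at n5.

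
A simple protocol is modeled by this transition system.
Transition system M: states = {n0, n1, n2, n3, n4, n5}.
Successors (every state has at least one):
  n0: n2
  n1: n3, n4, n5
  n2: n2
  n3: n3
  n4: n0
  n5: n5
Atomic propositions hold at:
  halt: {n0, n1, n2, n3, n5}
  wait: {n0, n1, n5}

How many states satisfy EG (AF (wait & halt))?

Sat(wait & halt) = {n0, n1, n5}
AF (wait & halt): least fixpoint, start Z0 = {n0, n1, n5}, add states with every successor in Z. Z1 = {n0, n1, n4, n5}; fixed.
Sat(AF (wait & halt)) = {n0, n1, n4, n5}
EG (AF (wait & halt)): greatest fixpoint, start Z0 = {n0, n1, n4, n5}, keep only states in Sat with some successor in Z. Z1 = {n1, n4, n5}; Z2 = {n1, n5}; fixed.
Sat(EG (AF (wait & halt))) = {n1, n5}
|Sat(EG (AF (wait & halt)))| = |{n1, n5}| = 2.

2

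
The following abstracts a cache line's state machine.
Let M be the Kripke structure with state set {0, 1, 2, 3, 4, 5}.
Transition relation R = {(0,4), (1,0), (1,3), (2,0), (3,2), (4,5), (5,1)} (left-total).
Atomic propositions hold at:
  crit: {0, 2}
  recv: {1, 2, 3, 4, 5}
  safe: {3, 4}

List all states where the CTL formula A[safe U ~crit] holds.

Sat(~crit) = {1, 3, 4, 5}
A[safe U ~crit]: least fixpoint, start Z0 = Sat(~crit) = {1, 3, 4, 5}, add states in Sat(safe) with every successor in Z. Already a fixed point.
Sat(A[safe U ~crit]) = {1, 3, 4, 5}

{1, 3, 4, 5}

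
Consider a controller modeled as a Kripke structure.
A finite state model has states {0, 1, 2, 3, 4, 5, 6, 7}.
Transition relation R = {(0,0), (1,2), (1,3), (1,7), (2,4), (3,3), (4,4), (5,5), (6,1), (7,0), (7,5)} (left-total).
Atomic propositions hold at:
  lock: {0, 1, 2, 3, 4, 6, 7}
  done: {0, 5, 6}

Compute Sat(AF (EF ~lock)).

Sat(~lock) = {5}
EF ~lock: least fixpoint, start Z0 = {5}, add states with some successor in Z. Z1 = {5, 7}; Z2 = {1, 5, 7}; Z3 = {1, 5, 6, 7}; fixed.
Sat(EF ~lock) = {1, 5, 6, 7}
AF (EF ~lock): least fixpoint, start Z0 = {1, 5, 6, 7}, add states with every successor in Z. Already a fixed point.
Sat(AF (EF ~lock)) = {1, 5, 6, 7}

{1, 5, 6, 7}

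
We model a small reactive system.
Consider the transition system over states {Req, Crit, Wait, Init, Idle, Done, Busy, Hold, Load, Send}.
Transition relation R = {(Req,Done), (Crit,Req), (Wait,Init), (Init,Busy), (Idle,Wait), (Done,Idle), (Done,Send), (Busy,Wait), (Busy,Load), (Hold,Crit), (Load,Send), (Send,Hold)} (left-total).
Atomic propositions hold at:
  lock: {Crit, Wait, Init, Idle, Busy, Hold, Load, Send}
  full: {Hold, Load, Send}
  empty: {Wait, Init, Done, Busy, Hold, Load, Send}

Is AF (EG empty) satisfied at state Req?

No

EG empty: greatest fixpoint, start Z0 = {Wait, Init, Done, Busy, Hold, Load, Send}, keep only states in Sat with some successor in Z. Z1 = {Wait, Init, Done, Busy, Load, Send}; Z2 = {Wait, Init, Done, Busy, Load}; Z3 = {Wait, Init, Busy}; fixed.
Sat(EG empty) = {Wait, Init, Busy}
AF (EG empty): least fixpoint, start Z0 = {Wait, Init, Busy}, add states with every successor in Z. Z1 = {Wait, Init, Idle, Busy}; fixed.
Sat(AF (EG empty)) = {Wait, Init, Idle, Busy}
Req ∉ Sat(AF (EG empty)) = {Wait, Init, Idle, Busy}, so the formula does not hold at Req.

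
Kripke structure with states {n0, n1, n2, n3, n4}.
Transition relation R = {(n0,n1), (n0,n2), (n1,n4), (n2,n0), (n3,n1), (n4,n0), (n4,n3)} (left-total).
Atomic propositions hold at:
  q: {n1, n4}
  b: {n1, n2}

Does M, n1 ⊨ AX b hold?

Sat(AX b) = {s : every successor in {n1, n2}} = {n0, n3}
n1 ∉ Sat(AX b) = {n0, n3}, so the formula does not hold at n1.

No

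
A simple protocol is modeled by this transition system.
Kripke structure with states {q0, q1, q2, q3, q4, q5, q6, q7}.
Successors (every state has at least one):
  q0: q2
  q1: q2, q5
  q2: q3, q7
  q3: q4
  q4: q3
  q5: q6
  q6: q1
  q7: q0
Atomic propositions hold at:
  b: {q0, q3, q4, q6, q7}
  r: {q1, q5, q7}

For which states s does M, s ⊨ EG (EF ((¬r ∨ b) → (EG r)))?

Sat(¬r) = {q0, q2, q3, q4, q6}
Sat(¬r ∨ b) = {q0, q2, q3, q4, q6, q7}
EG r: greatest fixpoint, start Z0 = {q1, q5, q7}, keep only states in Sat with some successor in Z. Z1 = {q1}; Z2 = ∅; fixed.
Sat(EG r) = ∅
Sat((¬r ∨ b) → (EG r)) = {q1, q5}
EF ((¬r ∨ b) → (EG r)): least fixpoint, start Z0 = {q1, q5}, add states with some successor in Z. Z1 = {q1, q5, q6}; fixed.
Sat(EF ((¬r ∨ b) → (EG r))) = {q1, q5, q6}
EG (EF ((¬r ∨ b) → (EG r))): greatest fixpoint, start Z0 = {q1, q5, q6}, keep only states in Sat with some successor in Z. Already a fixed point.
Sat(EG (EF ((¬r ∨ b) → (EG r)))) = {q1, q5, q6}

{q1, q5, q6}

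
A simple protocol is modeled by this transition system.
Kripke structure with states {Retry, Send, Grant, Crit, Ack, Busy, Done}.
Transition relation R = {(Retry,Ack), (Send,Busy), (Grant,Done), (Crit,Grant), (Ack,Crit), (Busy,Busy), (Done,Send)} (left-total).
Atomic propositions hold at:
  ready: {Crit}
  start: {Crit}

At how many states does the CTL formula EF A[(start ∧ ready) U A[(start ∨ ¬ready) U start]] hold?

Sat(start ∧ ready) = {Crit}
Sat(¬ready) = {Retry, Send, Grant, Ack, Busy, Done}
Sat(start ∨ ¬ready) = {Retry, Send, Grant, Crit, Ack, Busy, Done}
A[(start ∨ ¬ready) U start]: least fixpoint, start Z0 = Sat(start) = {Crit}, add states in Sat(start ∨ ¬ready) with every successor in Z. Z1 = {Crit, Ack}; Z2 = {Retry, Crit, Ack}; fixed.
Sat(A[(start ∨ ¬ready) U start]) = {Retry, Crit, Ack}
A[(start ∧ ready) U A[(start ∨ ¬ready) U start]]: least fixpoint, start Z0 = Sat(A[(start ∨ ¬ready) U start]) = {Retry, Crit, Ack}, add states in Sat(start ∧ ready) with every successor in Z. Already a fixed point.
Sat(A[(start ∧ ready) U A[(start ∨ ¬ready) U start]]) = {Retry, Crit, Ack}
EF A[(start ∧ ready) U A[(start ∨ ¬ready) U start]]: least fixpoint, start Z0 = {Retry, Crit, Ack}, add states with some successor in Z. Already a fixed point.
Sat(EF A[(start ∧ ready) U A[(start ∨ ¬ready) U start]]) = {Retry, Crit, Ack}
|Sat(EF A[(start ∧ ready) U A[(start ∨ ¬ready) U start]])| = |{Retry, Crit, Ack}| = 3.

3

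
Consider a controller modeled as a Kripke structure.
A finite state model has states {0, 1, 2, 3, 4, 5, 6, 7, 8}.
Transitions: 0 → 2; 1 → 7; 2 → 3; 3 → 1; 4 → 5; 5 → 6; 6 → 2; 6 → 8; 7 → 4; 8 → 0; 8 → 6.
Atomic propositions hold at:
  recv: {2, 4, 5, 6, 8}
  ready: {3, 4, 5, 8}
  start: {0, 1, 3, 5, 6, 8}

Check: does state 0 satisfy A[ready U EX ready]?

Sat(EX ready) = {s : some successor in {3, 4, 5, 8}} = {2, 4, 6, 7}
A[ready U EX ready]: least fixpoint, start Z0 = Sat(EX ready) = {2, 4, 6, 7}, add states in Sat(ready) with every successor in Z. Z1 = {2, 4, 5, 6, 7}; fixed.
Sat(A[ready U EX ready]) = {2, 4, 5, 6, 7}
0 ∉ Sat(A[ready U EX ready]) = {2, 4, 5, 6, 7}, so the formula does not hold at 0.

No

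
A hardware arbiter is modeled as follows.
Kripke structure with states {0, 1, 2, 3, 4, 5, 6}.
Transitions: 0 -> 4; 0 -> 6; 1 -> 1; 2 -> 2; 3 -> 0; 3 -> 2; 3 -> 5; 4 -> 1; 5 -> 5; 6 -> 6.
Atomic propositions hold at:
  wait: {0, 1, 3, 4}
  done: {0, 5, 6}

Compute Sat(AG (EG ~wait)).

{2, 5, 6}

Sat(~wait) = {2, 5, 6}
EG ~wait: greatest fixpoint, start Z0 = {2, 5, 6}, keep only states in Sat with some successor in Z. Already a fixed point.
Sat(EG ~wait) = {2, 5, 6}
AG (EG ~wait): greatest fixpoint, start Z0 = {2, 5, 6}, keep only states in Sat with every successor in Z. Already a fixed point.
Sat(AG (EG ~wait)) = {2, 5, 6}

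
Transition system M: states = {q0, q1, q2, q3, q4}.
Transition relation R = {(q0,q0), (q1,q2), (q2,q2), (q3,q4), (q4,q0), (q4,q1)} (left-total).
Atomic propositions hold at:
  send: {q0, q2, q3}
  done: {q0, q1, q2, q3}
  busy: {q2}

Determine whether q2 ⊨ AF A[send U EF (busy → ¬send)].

No

Sat(¬send) = {q1, q4}
Sat(busy → ¬send) = {q0, q1, q3, q4}
EF (busy → ¬send): least fixpoint, start Z0 = {q0, q1, q3, q4}, add states with some successor in Z. Already a fixed point.
Sat(EF (busy → ¬send)) = {q0, q1, q3, q4}
A[send U EF (busy → ¬send)]: least fixpoint, start Z0 = Sat(EF (busy → ¬send)) = {q0, q1, q3, q4}, add states in Sat(send) with every successor in Z. Already a fixed point.
Sat(A[send U EF (busy → ¬send)]) = {q0, q1, q3, q4}
AF A[send U EF (busy → ¬send)]: least fixpoint, start Z0 = {q0, q1, q3, q4}, add states with every successor in Z. Already a fixed point.
Sat(AF A[send U EF (busy → ¬send)]) = {q0, q1, q3, q4}
q2 ∉ Sat(AF A[send U EF (busy → ¬send)]) = {q0, q1, q3, q4}, so the formula does not hold at q2.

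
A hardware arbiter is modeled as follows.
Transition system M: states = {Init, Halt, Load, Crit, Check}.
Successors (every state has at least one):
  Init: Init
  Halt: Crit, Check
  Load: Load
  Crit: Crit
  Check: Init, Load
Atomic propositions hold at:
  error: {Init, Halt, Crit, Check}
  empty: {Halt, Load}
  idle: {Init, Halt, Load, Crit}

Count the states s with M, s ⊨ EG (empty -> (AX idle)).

Sat(AX idle) = {s : every successor in {Init, Halt, Load, Crit}} = {Init, Load, Crit, Check}
Sat(empty -> (AX idle)) = {Init, Load, Crit, Check}
EG (empty -> (AX idle)): greatest fixpoint, start Z0 = {Init, Load, Crit, Check}, keep only states in Sat with some successor in Z. Already a fixed point.
Sat(EG (empty -> (AX idle))) = {Init, Load, Crit, Check}
|Sat(EG (empty -> (AX idle)))| = |{Init, Load, Crit, Check}| = 4.

4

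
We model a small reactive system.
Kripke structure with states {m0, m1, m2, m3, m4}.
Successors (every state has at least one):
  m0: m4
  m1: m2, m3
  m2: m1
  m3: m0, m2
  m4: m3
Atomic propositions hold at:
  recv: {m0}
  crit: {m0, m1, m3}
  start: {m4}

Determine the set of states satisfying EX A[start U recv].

{m3}

A[start U recv]: least fixpoint, start Z0 = Sat(recv) = {m0}, add states in Sat(start) with every successor in Z. Already a fixed point.
Sat(A[start U recv]) = {m0}
Sat(EX A[start U recv]) = {s : some successor in {m0}} = {m3}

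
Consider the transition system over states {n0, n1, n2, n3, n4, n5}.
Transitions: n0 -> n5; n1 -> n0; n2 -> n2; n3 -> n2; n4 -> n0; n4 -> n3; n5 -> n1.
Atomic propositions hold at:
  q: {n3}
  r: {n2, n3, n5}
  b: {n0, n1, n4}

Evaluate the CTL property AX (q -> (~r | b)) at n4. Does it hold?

No

Sat(~r) = {n0, n1, n4}
Sat(~r | b) = {n0, n1, n4}
Sat(q -> (~r | b)) = {n0, n1, n2, n4, n5}
Sat(AX (q -> (~r | b))) = {s : every successor in {n0, n1, n2, n4, n5}} = {n0, n1, n2, n3, n5}
n4 ∉ Sat(AX (q -> (~r | b))) = {n0, n1, n2, n3, n5}, so the formula does not hold at n4.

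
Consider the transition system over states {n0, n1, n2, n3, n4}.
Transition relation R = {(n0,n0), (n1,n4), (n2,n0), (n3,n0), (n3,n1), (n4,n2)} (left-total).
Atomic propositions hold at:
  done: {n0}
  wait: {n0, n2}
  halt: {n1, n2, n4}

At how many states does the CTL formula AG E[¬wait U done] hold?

1

Sat(¬wait) = {n1, n3, n4}
E[¬wait U done]: least fixpoint, start Z0 = Sat(done) = {n0}, add states in Sat(¬wait) with some successor in Z. Z1 = {n0, n3}; fixed.
Sat(E[¬wait U done]) = {n0, n3}
AG E[¬wait U done]: greatest fixpoint, start Z0 = {n0, n3}, keep only states in Sat with every successor in Z. Z1 = {n0}; fixed.
Sat(AG E[¬wait U done]) = {n0}
|Sat(AG E[¬wait U done])| = |{n0}| = 1.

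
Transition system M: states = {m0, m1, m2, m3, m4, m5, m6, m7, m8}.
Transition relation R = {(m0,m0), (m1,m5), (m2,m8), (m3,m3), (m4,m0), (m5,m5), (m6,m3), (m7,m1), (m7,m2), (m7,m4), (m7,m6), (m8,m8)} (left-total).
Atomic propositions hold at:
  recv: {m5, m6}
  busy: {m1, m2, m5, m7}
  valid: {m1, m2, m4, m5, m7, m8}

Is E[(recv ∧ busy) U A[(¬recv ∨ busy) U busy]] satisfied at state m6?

No

Sat(recv ∧ busy) = {m5}
Sat(¬recv) = {m0, m1, m2, m3, m4, m7, m8}
Sat(¬recv ∨ busy) = {m0, m1, m2, m3, m4, m5, m7, m8}
A[(¬recv ∨ busy) U busy]: least fixpoint, start Z0 = Sat(busy) = {m1, m2, m5, m7}, add states in Sat(¬recv ∨ busy) with every successor in Z. Already a fixed point.
Sat(A[(¬recv ∨ busy) U busy]) = {m1, m2, m5, m7}
E[(recv ∧ busy) U A[(¬recv ∨ busy) U busy]]: least fixpoint, start Z0 = Sat(A[(¬recv ∨ busy) U busy]) = {m1, m2, m5, m7}, add states in Sat(recv ∧ busy) with some successor in Z. Already a fixed point.
Sat(E[(recv ∧ busy) U A[(¬recv ∨ busy) U busy]]) = {m1, m2, m5, m7}
m6 ∉ Sat(E[(recv ∧ busy) U A[(¬recv ∨ busy) U busy]]) = {m1, m2, m5, m7}, so the formula does not hold at m6.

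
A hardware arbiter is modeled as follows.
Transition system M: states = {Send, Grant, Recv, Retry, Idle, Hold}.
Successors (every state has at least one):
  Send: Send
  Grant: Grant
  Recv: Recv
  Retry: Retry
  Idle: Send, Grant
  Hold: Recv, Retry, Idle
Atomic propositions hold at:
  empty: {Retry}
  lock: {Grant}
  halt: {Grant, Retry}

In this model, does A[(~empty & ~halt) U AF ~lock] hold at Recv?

Yes

Sat(~empty) = {Send, Grant, Recv, Idle, Hold}
Sat(~halt) = {Send, Recv, Idle, Hold}
Sat(~empty & ~halt) = {Send, Recv, Idle, Hold}
Sat(~lock) = {Send, Recv, Retry, Idle, Hold}
AF ~lock: least fixpoint, start Z0 = {Send, Recv, Retry, Idle, Hold}, add states with every successor in Z. Already a fixed point.
Sat(AF ~lock) = {Send, Recv, Retry, Idle, Hold}
A[(~empty & ~halt) U AF ~lock]: least fixpoint, start Z0 = Sat(AF ~lock) = {Send, Recv, Retry, Idle, Hold}, add states in Sat(~empty & ~halt) with every successor in Z. Already a fixed point.
Sat(A[(~empty & ~halt) U AF ~lock]) = {Send, Recv, Retry, Idle, Hold}
Recv ∈ Sat(A[(~empty & ~halt) U AF ~lock]) = {Send, Recv, Retry, Idle, Hold}, so the formula holds at Recv.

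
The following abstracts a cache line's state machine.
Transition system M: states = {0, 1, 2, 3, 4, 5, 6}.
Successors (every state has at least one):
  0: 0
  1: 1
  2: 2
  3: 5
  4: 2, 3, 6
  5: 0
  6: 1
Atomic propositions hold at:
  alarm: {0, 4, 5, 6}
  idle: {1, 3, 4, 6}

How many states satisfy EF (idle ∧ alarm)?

2

Sat(idle ∧ alarm) = {4, 6}
EF (idle ∧ alarm): least fixpoint, start Z0 = {4, 6}, add states with some successor in Z. Already a fixed point.
Sat(EF (idle ∧ alarm)) = {4, 6}
|Sat(EF (idle ∧ alarm))| = |{4, 6}| = 2.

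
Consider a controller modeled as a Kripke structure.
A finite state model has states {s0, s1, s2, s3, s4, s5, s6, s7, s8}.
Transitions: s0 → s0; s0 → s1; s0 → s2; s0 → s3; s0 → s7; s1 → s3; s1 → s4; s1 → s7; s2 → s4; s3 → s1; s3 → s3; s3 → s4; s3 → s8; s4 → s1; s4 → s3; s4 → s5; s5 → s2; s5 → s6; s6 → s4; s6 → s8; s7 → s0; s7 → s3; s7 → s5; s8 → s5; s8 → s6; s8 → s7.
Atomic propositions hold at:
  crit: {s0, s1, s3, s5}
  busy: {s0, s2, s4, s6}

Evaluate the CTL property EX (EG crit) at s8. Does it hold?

EG crit: greatest fixpoint, start Z0 = {s0, s1, s3, s5}, keep only states in Sat with some successor in Z. Z1 = {s0, s1, s3}; fixed.
Sat(EG crit) = {s0, s1, s3}
Sat(EX (EG crit)) = {s : some successor in {s0, s1, s3}} = {s0, s1, s3, s4, s7}
s8 ∉ Sat(EX (EG crit)) = {s0, s1, s3, s4, s7}, so the formula does not hold at s8.

No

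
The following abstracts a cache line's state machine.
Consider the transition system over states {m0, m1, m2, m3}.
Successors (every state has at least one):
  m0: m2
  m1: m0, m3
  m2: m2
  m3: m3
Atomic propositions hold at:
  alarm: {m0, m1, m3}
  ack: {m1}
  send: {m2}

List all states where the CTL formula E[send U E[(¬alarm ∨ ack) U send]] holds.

{m2}

Sat(¬alarm) = {m2}
Sat(¬alarm ∨ ack) = {m1, m2}
E[(¬alarm ∨ ack) U send]: least fixpoint, start Z0 = Sat(send) = {m2}, add states in Sat(¬alarm ∨ ack) with some successor in Z. Already a fixed point.
Sat(E[(¬alarm ∨ ack) U send]) = {m2}
E[send U E[(¬alarm ∨ ack) U send]]: least fixpoint, start Z0 = Sat(E[(¬alarm ∨ ack) U send]) = {m2}, add states in Sat(send) with some successor in Z. Already a fixed point.
Sat(E[send U E[(¬alarm ∨ ack) U send]]) = {m2}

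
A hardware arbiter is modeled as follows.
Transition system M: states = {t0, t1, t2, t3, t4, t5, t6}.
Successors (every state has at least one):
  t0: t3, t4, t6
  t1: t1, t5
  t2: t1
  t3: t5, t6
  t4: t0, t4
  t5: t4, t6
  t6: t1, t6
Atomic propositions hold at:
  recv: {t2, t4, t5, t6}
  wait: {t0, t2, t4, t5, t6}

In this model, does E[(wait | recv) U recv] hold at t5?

Yes

Sat(wait | recv) = {t0, t2, t4, t5, t6}
E[(wait | recv) U recv]: least fixpoint, start Z0 = Sat(recv) = {t2, t4, t5, t6}, add states in Sat(wait | recv) with some successor in Z. Z1 = {t0, t2, t4, t5, t6}; fixed.
Sat(E[(wait | recv) U recv]) = {t0, t2, t4, t5, t6}
t5 ∈ Sat(E[(wait | recv) U recv]) = {t0, t2, t4, t5, t6}, so the formula holds at t5.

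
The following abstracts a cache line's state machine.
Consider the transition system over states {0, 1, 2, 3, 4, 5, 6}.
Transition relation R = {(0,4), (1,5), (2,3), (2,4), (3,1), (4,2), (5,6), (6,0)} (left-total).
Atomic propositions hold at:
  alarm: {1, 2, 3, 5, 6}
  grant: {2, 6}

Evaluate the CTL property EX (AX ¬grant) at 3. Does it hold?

Yes

Sat(¬grant) = {0, 1, 3, 4, 5}
Sat(AX ¬grant) = {s : every successor in {0, 1, 3, 4, 5}} = {0, 1, 2, 3, 6}
Sat(EX (AX ¬grant)) = {s : some successor in {0, 1, 2, 3, 6}} = {2, 3, 4, 5, 6}
3 ∈ Sat(EX (AX ¬grant)) = {2, 3, 4, 5, 6}, so the formula holds at 3.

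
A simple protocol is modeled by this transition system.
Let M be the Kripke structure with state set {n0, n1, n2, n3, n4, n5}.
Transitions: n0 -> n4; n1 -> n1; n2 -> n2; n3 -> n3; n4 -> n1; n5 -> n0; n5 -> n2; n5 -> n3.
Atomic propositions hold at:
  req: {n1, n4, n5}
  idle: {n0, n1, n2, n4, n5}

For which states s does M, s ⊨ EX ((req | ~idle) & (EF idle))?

Sat(~idle) = {n3}
Sat(req | ~idle) = {n1, n3, n4, n5}
EF idle: least fixpoint, start Z0 = {n0, n1, n2, n4, n5}, add states with some successor in Z. Already a fixed point.
Sat(EF idle) = {n0, n1, n2, n4, n5}
Sat((req | ~idle) & (EF idle)) = {n1, n4, n5}
Sat(EX ((req | ~idle) & (EF idle))) = {s : some successor in {n1, n4, n5}} = {n0, n1, n4}

{n0, n1, n4}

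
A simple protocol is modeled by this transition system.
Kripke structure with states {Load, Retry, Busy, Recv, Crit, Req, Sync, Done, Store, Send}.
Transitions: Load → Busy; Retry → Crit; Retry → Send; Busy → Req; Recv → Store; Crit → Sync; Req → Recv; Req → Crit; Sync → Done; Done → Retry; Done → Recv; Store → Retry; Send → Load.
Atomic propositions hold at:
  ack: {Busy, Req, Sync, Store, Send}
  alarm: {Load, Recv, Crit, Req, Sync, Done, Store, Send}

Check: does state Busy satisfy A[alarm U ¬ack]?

Sat(¬ack) = {Load, Retry, Recv, Crit, Done}
A[alarm U ¬ack]: least fixpoint, start Z0 = Sat(¬ack) = {Load, Retry, Recv, Crit, Done}, add states in Sat(alarm) with every successor in Z. Z1 = {Load, Retry, Recv, Crit, Req, Sync, Done, Store, Send}; fixed.
Sat(A[alarm U ¬ack]) = {Load, Retry, Recv, Crit, Req, Sync, Done, Store, Send}
Busy ∉ Sat(A[alarm U ¬ack]) = {Load, Retry, Recv, Crit, Req, Sync, Done, Store, Send}, so the formula does not hold at Busy.

No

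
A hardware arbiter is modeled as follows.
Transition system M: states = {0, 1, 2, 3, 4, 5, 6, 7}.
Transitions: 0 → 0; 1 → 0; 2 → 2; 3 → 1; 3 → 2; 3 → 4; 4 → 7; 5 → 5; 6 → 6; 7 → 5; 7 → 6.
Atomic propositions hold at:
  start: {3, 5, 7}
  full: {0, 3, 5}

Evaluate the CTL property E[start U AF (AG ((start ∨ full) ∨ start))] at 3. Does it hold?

Yes

Sat(start ∨ full) = {0, 3, 5, 7}
Sat((start ∨ full) ∨ start) = {0, 3, 5, 7}
AG ((start ∨ full) ∨ start): greatest fixpoint, start Z0 = {0, 3, 5, 7}, keep only states in Sat with every successor in Z. Z1 = {0, 5}; fixed.
Sat(AG ((start ∨ full) ∨ start)) = {0, 5}
AF (AG ((start ∨ full) ∨ start)): least fixpoint, start Z0 = {0, 5}, add states with every successor in Z. Z1 = {0, 1, 5}; fixed.
Sat(AF (AG ((start ∨ full) ∨ start))) = {0, 1, 5}
E[start U AF (AG ((start ∨ full) ∨ start))]: least fixpoint, start Z0 = Sat(AF (AG ((start ∨ full) ∨ start))) = {0, 1, 5}, add states in Sat(start) with some successor in Z. Z1 = {0, 1, 3, 5, 7}; fixed.
Sat(E[start U AF (AG ((start ∨ full) ∨ start))]) = {0, 1, 3, 5, 7}
3 ∈ Sat(E[start U AF (AG ((start ∨ full) ∨ start))]) = {0, 1, 3, 5, 7}, so the formula holds at 3.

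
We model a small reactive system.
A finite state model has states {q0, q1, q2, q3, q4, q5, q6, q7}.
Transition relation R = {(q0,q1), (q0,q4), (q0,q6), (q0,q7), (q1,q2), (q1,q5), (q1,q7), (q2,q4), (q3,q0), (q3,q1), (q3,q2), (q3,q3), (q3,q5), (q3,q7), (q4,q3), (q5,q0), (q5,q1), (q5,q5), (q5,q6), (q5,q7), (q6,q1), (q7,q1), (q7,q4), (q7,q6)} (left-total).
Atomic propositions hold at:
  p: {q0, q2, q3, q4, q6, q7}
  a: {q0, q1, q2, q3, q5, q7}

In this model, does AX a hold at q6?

Sat(AX a) = {s : every successor in {q0, q1, q2, q3, q5, q7}} = {q1, q3, q4, q6}
q6 ∈ Sat(AX a) = {q1, q3, q4, q6}, so the formula holds at q6.

Yes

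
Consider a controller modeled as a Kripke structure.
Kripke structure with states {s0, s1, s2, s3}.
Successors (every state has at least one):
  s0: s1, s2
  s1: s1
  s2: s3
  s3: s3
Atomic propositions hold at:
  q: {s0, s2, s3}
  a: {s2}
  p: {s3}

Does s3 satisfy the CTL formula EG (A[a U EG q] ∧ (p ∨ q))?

Yes

EG q: greatest fixpoint, start Z0 = {s0, s2, s3}, keep only states in Sat with some successor in Z. Already a fixed point.
Sat(EG q) = {s0, s2, s3}
A[a U EG q]: least fixpoint, start Z0 = Sat(EG q) = {s0, s2, s3}, add states in Sat(a) with every successor in Z. Already a fixed point.
Sat(A[a U EG q]) = {s0, s2, s3}
Sat(p ∨ q) = {s0, s2, s3}
Sat(A[a U EG q] ∧ (p ∨ q)) = {s0, s2, s3}
EG (A[a U EG q] ∧ (p ∨ q)): greatest fixpoint, start Z0 = {s0, s2, s3}, keep only states in Sat with some successor in Z. Already a fixed point.
Sat(EG (A[a U EG q] ∧ (p ∨ q))) = {s0, s2, s3}
s3 ∈ Sat(EG (A[a U EG q] ∧ (p ∨ q))) = {s0, s2, s3}, so the formula holds at s3.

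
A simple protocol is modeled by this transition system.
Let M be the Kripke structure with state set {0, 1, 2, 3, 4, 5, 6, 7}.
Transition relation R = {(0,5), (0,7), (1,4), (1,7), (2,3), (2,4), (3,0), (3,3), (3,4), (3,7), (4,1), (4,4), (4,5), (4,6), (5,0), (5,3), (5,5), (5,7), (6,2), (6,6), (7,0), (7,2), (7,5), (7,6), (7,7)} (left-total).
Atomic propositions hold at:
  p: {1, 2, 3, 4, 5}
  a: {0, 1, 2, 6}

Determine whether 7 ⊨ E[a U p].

E[a U p]: least fixpoint, start Z0 = Sat(p) = {1, 2, 3, 4, 5}, add states in Sat(a) with some successor in Z. Z1 = {0, 1, 2, 3, 4, 5, 6}; fixed.
Sat(E[a U p]) = {0, 1, 2, 3, 4, 5, 6}
7 ∉ Sat(E[a U p]) = {0, 1, 2, 3, 4, 5, 6}, so the formula does not hold at 7.

No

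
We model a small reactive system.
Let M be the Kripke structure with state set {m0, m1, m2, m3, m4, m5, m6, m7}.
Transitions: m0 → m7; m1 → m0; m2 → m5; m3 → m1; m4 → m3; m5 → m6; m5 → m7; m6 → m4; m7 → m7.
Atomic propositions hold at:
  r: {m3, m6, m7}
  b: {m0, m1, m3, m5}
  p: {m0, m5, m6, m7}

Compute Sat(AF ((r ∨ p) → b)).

{m0, m1, m2, m3, m4, m5, m6}

Sat(r ∨ p) = {m0, m3, m5, m6, m7}
Sat((r ∨ p) → b) = {m0, m1, m2, m3, m4, m5}
AF ((r ∨ p) → b): least fixpoint, start Z0 = {m0, m1, m2, m3, m4, m5}, add states with every successor in Z. Z1 = {m0, m1, m2, m3, m4, m5, m6}; fixed.
Sat(AF ((r ∨ p) → b)) = {m0, m1, m2, m3, m4, m5, m6}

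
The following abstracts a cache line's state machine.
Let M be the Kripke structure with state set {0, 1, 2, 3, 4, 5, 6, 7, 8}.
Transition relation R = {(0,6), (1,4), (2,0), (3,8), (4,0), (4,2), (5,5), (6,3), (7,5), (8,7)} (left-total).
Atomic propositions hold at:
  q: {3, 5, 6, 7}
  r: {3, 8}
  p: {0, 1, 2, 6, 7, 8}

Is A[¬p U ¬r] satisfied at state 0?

Sat(¬p) = {3, 4, 5}
Sat(¬r) = {0, 1, 2, 4, 5, 6, 7}
A[¬p U ¬r]: least fixpoint, start Z0 = Sat(¬r) = {0, 1, 2, 4, 5, 6, 7}, add states in Sat(¬p) with every successor in Z. Already a fixed point.
Sat(A[¬p U ¬r]) = {0, 1, 2, 4, 5, 6, 7}
0 ∈ Sat(A[¬p U ¬r]) = {0, 1, 2, 4, 5, 6, 7}, so the formula holds at 0.

Yes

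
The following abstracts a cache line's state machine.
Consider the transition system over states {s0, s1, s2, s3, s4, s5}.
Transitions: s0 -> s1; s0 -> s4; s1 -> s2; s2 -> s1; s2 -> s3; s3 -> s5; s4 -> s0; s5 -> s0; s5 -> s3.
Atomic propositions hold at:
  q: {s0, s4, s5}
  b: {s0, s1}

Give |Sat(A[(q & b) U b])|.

Sat(q & b) = {s0}
A[(q & b) U b]: least fixpoint, start Z0 = Sat(b) = {s0, s1}, add states in Sat(q & b) with every successor in Z. Already a fixed point.
Sat(A[(q & b) U b]) = {s0, s1}
|Sat(A[(q & b) U b])| = |{s0, s1}| = 2.

2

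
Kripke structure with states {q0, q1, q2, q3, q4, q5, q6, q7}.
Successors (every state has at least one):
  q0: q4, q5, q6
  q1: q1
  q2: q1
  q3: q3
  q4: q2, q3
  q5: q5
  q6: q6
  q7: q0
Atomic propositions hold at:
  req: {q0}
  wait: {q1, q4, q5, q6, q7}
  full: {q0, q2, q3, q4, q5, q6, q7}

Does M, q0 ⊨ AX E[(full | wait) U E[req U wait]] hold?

Sat(full | wait) = {q0, q1, q2, q3, q4, q5, q6, q7}
E[req U wait]: least fixpoint, start Z0 = Sat(wait) = {q1, q4, q5, q6, q7}, add states in Sat(req) with some successor in Z. Z1 = {q0, q1, q4, q5, q6, q7}; fixed.
Sat(E[req U wait]) = {q0, q1, q4, q5, q6, q7}
E[(full | wait) U E[req U wait]]: least fixpoint, start Z0 = Sat(E[req U wait]) = {q0, q1, q4, q5, q6, q7}, add states in Sat(full | wait) with some successor in Z. Z1 = {q0, q1, q2, q4, q5, q6, q7}; fixed.
Sat(E[(full | wait) U E[req U wait]]) = {q0, q1, q2, q4, q5, q6, q7}
Sat(AX E[(full | wait) U E[req U wait]]) = {s : every successor in {q0, q1, q2, q4, q5, q6, q7}} = {q0, q1, q2, q5, q6, q7}
q0 ∈ Sat(AX E[(full | wait) U E[req U wait]]) = {q0, q1, q2, q5, q6, q7}, so the formula holds at q0.

Yes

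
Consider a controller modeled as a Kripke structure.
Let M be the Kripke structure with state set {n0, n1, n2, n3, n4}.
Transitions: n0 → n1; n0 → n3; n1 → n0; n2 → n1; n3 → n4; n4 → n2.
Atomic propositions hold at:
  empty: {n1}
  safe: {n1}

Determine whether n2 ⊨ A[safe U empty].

A[safe U empty]: least fixpoint, start Z0 = Sat(empty) = {n1}, add states in Sat(safe) with every successor in Z. Already a fixed point.
Sat(A[safe U empty]) = {n1}
n2 ∉ Sat(A[safe U empty]) = {n1}, so the formula does not hold at n2.

No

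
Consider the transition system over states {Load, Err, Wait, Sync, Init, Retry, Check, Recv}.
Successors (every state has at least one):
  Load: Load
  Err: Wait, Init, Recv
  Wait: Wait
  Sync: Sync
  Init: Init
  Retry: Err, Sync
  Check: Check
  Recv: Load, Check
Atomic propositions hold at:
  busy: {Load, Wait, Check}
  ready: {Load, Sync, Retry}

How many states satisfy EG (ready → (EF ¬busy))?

7

Sat(¬busy) = {Err, Sync, Init, Retry, Recv}
EF ¬busy: least fixpoint, start Z0 = {Err, Sync, Init, Retry, Recv}, add states with some successor in Z. Already a fixed point.
Sat(EF ¬busy) = {Err, Sync, Init, Retry, Recv}
Sat(ready → (EF ¬busy)) = {Err, Wait, Sync, Init, Retry, Check, Recv}
EG (ready → (EF ¬busy)): greatest fixpoint, start Z0 = {Err, Wait, Sync, Init, Retry, Check, Recv}, keep only states in Sat with some successor in Z. Already a fixed point.
Sat(EG (ready → (EF ¬busy))) = {Err, Wait, Sync, Init, Retry, Check, Recv}
|Sat(EG (ready → (EF ¬busy)))| = |{Err, Wait, Sync, Init, Retry, Check, Recv}| = 7.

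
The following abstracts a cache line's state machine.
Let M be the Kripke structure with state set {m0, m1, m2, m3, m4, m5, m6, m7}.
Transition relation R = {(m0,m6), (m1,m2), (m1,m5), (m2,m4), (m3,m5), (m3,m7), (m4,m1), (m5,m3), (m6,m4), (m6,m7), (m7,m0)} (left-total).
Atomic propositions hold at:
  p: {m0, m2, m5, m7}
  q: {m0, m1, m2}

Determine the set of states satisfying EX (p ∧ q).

{m1, m7}

Sat(p ∧ q) = {m0, m2}
Sat(EX (p ∧ q)) = {s : some successor in {m0, m2}} = {m1, m7}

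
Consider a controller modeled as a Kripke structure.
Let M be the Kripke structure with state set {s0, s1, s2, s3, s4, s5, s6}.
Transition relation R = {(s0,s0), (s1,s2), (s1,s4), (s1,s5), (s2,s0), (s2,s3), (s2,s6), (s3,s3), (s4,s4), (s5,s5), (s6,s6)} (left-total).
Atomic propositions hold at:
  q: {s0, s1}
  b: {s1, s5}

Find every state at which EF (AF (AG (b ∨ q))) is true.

{s0, s1, s2, s5}

Sat(b ∨ q) = {s0, s1, s5}
AG (b ∨ q): greatest fixpoint, start Z0 = {s0, s1, s5}, keep only states in Sat with every successor in Z. Z1 = {s0, s5}; fixed.
Sat(AG (b ∨ q)) = {s0, s5}
AF (AG (b ∨ q)): least fixpoint, start Z0 = {s0, s5}, add states with every successor in Z. Already a fixed point.
Sat(AF (AG (b ∨ q))) = {s0, s5}
EF (AF (AG (b ∨ q))): least fixpoint, start Z0 = {s0, s5}, add states with some successor in Z. Z1 = {s0, s1, s2, s5}; fixed.
Sat(EF (AF (AG (b ∨ q)))) = {s0, s1, s2, s5}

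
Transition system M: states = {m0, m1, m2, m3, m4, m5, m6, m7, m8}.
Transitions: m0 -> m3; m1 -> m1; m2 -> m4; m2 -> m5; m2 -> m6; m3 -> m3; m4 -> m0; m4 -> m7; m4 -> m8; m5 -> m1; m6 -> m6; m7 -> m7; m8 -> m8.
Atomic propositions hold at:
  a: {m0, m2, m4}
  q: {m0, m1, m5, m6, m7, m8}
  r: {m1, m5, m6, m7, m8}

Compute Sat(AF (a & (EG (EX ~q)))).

Sat(~q) = {m2, m3, m4}
Sat(EX ~q) = {s : some successor in {m2, m3, m4}} = {m0, m2, m3}
EG (EX ~q): greatest fixpoint, start Z0 = {m0, m2, m3}, keep only states in Sat with some successor in Z. Z1 = {m0, m3}; fixed.
Sat(EG (EX ~q)) = {m0, m3}
Sat(a & (EG (EX ~q))) = {m0}
AF (a & (EG (EX ~q))): least fixpoint, start Z0 = {m0}, add states with every successor in Z. Already a fixed point.
Sat(AF (a & (EG (EX ~q)))) = {m0}

{m0}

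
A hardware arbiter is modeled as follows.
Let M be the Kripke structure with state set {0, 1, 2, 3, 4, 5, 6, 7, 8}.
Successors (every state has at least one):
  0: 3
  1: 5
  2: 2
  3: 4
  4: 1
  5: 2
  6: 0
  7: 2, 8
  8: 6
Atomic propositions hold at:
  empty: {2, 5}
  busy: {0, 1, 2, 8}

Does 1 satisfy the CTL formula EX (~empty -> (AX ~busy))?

Yes

Sat(~empty) = {0, 1, 3, 4, 6, 7, 8}
Sat(~busy) = {3, 4, 5, 6, 7}
Sat(AX ~busy) = {s : every successor in {3, 4, 5, 6, 7}} = {0, 1, 3, 8}
Sat(~empty -> (AX ~busy)) = {0, 1, 2, 3, 5, 8}
Sat(EX (~empty -> (AX ~busy))) = {s : some successor in {0, 1, 2, 3, 5, 8}} = {0, 1, 2, 4, 5, 6, 7}
1 ∈ Sat(EX (~empty -> (AX ~busy))) = {0, 1, 2, 4, 5, 6, 7}, so the formula holds at 1.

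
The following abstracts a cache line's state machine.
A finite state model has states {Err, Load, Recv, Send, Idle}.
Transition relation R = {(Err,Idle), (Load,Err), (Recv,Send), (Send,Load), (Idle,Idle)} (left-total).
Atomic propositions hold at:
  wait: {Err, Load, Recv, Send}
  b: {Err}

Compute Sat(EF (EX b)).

Sat(EX b) = {s : some successor in {Err}} = {Load}
EF (EX b): least fixpoint, start Z0 = {Load}, add states with some successor in Z. Z1 = {Load, Send}; Z2 = {Load, Recv, Send}; fixed.
Sat(EF (EX b)) = {Load, Recv, Send}

{Load, Recv, Send}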